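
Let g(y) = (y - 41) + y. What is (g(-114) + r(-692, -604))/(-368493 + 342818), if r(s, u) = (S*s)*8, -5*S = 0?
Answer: 269/25675 ≈ 0.010477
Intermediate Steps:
S = 0 (S = -⅕*0 = 0)
g(y) = -41 + 2*y (g(y) = (-41 + y) + y = -41 + 2*y)
r(s, u) = 0 (r(s, u) = (0*s)*8 = 0*8 = 0)
(g(-114) + r(-692, -604))/(-368493 + 342818) = ((-41 + 2*(-114)) + 0)/(-368493 + 342818) = ((-41 - 228) + 0)/(-25675) = (-269 + 0)*(-1/25675) = -269*(-1/25675) = 269/25675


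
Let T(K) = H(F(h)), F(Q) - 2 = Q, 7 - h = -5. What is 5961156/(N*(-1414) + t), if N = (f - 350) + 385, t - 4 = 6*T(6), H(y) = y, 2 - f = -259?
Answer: -1490289/104614 ≈ -14.246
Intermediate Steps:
h = 12 (h = 7 - 1*(-5) = 7 + 5 = 12)
F(Q) = 2 + Q
f = 261 (f = 2 - 1*(-259) = 2 + 259 = 261)
T(K) = 14 (T(K) = 2 + 12 = 14)
t = 88 (t = 4 + 6*14 = 4 + 84 = 88)
N = 296 (N = (261 - 350) + 385 = -89 + 385 = 296)
5961156/(N*(-1414) + t) = 5961156/(296*(-1414) + 88) = 5961156/(-418544 + 88) = 5961156/(-418456) = 5961156*(-1/418456) = -1490289/104614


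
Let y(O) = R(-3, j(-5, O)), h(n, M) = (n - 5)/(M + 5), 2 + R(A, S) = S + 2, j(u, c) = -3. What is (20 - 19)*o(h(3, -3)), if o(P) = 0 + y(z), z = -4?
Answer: -3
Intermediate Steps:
R(A, S) = S (R(A, S) = -2 + (S + 2) = -2 + (2 + S) = S)
h(n, M) = (-5 + n)/(5 + M)
y(O) = -3
o(P) = -3 (o(P) = 0 - 3 = -3)
(20 - 19)*o(h(3, -3)) = (20 - 19)*(-3) = 1*(-3) = -3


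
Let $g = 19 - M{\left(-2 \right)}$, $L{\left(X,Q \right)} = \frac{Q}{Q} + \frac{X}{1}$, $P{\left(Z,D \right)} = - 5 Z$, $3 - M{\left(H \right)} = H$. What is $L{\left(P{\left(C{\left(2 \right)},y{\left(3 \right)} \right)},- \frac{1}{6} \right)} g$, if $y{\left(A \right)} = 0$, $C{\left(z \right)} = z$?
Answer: $-126$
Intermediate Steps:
$M{\left(H \right)} = 3 - H$
$L{\left(X,Q \right)} = 1 + X$ ($L{\left(X,Q \right)} = 1 + X 1 = 1 + X$)
$g = 14$ ($g = 19 - \left(3 - -2\right) = 19 - \left(3 + 2\right) = 19 - 5 = 14$)
$L{\left(P{\left(C{\left(2 \right)},y{\left(3 \right)} \right)},- \frac{1}{6} \right)} g = \left(1 - 10\right) 14 = \left(-9\right) 14 = -126$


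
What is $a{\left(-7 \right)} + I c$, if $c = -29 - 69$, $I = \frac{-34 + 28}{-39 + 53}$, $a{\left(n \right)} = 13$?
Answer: $55$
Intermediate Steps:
$I = - \frac{3}{7}$ ($I = - \frac{6}{14} = \left(-6\right) \frac{1}{14} = - \frac{3}{7} \approx -0.42857$)
$c = -98$
$a{\left(-7 \right)} + I c = 13 - -42 = 13 + 42 = 55$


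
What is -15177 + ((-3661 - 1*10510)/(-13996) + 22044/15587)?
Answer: -300947174473/19832332 ≈ -15175.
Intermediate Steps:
-15177 + ((-3661 - 1*10510)/(-13996) + 22044/15587) = -15177 + ((-3661 - 10510)*(-1/13996) + 22044*(1/15587)) = -15177 + (-14171*(-1/13996) + 2004/1417) = -15177 + (14171/13996 + 2004/1417) = -15177 + 48128291/19832332 = -300947174473/19832332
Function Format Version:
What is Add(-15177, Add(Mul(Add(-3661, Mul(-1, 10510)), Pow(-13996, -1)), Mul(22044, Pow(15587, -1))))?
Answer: Rational(-300947174473, 19832332) ≈ -15175.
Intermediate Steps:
Add(-15177, Add(Mul(Add(-3661, Mul(-1, 10510)), Pow(-13996, -1)), Mul(22044, Pow(15587, -1)))) = Add(-15177, Add(Mul(Add(-3661, -10510), Rational(-1, 13996)), Mul(22044, Rational(1, 15587)))) = Add(-15177, Add(Mul(-14171, Rational(-1, 13996)), Rational(2004, 1417))) = Add(-15177, Add(Rational(14171, 13996), Rational(2004, 1417))) = Add(-15177, Rational(48128291, 19832332)) = Rational(-300947174473, 19832332)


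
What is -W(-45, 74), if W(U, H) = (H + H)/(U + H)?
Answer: -148/29 ≈ -5.1034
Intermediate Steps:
W(U, H) = 2*H/(H + U) (W(U, H) = (2*H)/(H + U) = 2*H/(H + U))
-W(-45, 74) = -2*74/(74 - 45) = -2*74/29 = -1*148/29 = -148/29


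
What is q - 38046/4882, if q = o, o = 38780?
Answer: 94642957/2441 ≈ 38772.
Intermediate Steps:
q = 38780
q - 38046/4882 = 38780 - 38046/4882 = 38780 - 38046*1/4882 = 38780 - 19023/2441 = 94642957/2441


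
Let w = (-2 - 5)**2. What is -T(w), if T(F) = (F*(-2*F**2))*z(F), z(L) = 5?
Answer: 1176490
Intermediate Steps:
w = 49 (w = (-7)**2 = 49)
T(F) = -10*F**3 (T(F) = (F*(-2*F**2))*5 = -2*F**3*5 = -10*F**3)
-T(w) = -(-10)*49**3 = -(-10)*117649 = -1*(-1176490) = 1176490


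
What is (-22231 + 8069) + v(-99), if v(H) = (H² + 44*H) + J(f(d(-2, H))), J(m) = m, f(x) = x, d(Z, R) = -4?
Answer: -8721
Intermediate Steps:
v(H) = -4 + H² + 44*H (v(H) = (H² + 44*H) - 4 = -4 + H² + 44*H)
(-22231 + 8069) + v(-99) = (-22231 + 8069) + (-4 + (-99)² + 44*(-99)) = -14162 + (-4 + 9801 - 4356) = -14162 + 5441 = -8721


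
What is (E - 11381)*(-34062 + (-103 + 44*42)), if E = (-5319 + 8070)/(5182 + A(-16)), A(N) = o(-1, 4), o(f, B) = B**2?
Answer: 1911734336779/5198 ≈ 3.6778e+8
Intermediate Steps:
A(N) = 16 (A(N) = 4**2 = 16)
E = 2751/5198 (E = (-5319 + 8070)/(5182 + 16) = 2751/5198 ≈ 0.52924)
(E - 11381)*(-34062 + (-103 + 44*42)) = (2751/5198 - 11381)*(-34062 + (-103 + 44*42)) = -59155687*(-34062 + (-103 + 1848))/5198 = -59155687*(-34062 + 1745)/5198 = -59155687/5198*(-32317) = 1911734336779/5198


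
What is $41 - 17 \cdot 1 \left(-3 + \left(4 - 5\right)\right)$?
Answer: $109$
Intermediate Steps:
$41 - 17 \cdot 1 \left(-3 + \left(4 - 5\right)\right) = 41 - 17 \cdot 1 \left(-3 - 1\right) = 41 - 17 \cdot 1 \left(-4\right) = 41 - -68 = 41 + 68 = 109$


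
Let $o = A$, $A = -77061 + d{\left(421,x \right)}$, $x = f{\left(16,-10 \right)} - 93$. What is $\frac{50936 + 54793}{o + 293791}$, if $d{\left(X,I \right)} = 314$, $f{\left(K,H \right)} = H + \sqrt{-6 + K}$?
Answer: $\frac{35243}{72348} \approx 0.48713$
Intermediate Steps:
$x = -103 + \sqrt{10}$ ($x = \left(-10 + \sqrt{-6 + 16}\right) - 93 = \left(-10 + \sqrt{10}\right) - 93 = -103 + \sqrt{10} \approx -99.838$)
$A = -76747$ ($A = -77061 + 314 = -76747$)
$o = -76747$
$\frac{50936 + 54793}{o + 293791} = \frac{50936 + 54793}{-76747 + 293791} = \frac{105729}{217044} = 105729 \cdot \frac{1}{217044} = \frac{35243}{72348}$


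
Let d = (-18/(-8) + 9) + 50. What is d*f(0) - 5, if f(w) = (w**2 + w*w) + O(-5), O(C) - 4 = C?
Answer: -265/4 ≈ -66.250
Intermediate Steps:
O(C) = 4 + C
f(w) = -1 + 2*w**2 (f(w) = (w**2 + w*w) + (4 - 5) = (w**2 + w**2) - 1 = 2*w**2 - 1 = -1 + 2*w**2)
d = 245/4 (d = (-18*(-1/8) + 9) + 50 = (9/4 + 9) + 50 = 45/4 + 50 = 245/4 ≈ 61.250)
d*f(0) - 5 = 245*(-1 + 2*0**2)/4 - 5 = 245*(-1 + 2*0)/4 - 5 = 245*(-1 + 0)/4 - 5 = (245/4)*(-1) - 5 = -245/4 - 5 = -265/4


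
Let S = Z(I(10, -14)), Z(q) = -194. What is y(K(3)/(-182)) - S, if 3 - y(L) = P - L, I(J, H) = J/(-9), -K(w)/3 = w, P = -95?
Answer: 53153/182 ≈ 292.05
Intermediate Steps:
K(w) = -3*w
I(J, H) = -J/9 (I(J, H) = J*(-⅑) = -J/9)
S = -194
y(L) = 98 + L (y(L) = 3 - (-95 - L) = 3 + (95 + L) = 98 + L)
y(K(3)/(-182)) - S = (98 - 3*3/(-182)) - 1*(-194) = (98 - 9*(-1/182)) + 194 = (98 + 9/182) + 194 = 17845/182 + 194 = 53153/182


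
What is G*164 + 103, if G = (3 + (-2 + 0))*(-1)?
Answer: -61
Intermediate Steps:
G = -1 (G = (3 - 2)*(-1) = 1*(-1) = -1)
G*164 + 103 = -1*164 + 103 = -164 + 103 = -61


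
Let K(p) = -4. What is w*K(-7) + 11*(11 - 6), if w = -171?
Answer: 739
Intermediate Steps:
w*K(-7) + 11*(11 - 6) = -171*(-4) + 11*(11 - 6) = 684 + 11*5 = 684 + 55 = 739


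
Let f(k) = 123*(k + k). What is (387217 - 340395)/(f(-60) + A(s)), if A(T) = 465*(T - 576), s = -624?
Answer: -23411/286380 ≈ -0.081748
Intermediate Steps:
f(k) = 246*k (f(k) = 123*(2*k) = 246*k)
A(T) = -267840 + 465*T (A(T) = 465*(-576 + T) = -267840 + 465*T)
(387217 - 340395)/(f(-60) + A(s)) = (387217 - 340395)/(246*(-60) + (-267840 + 465*(-624))) = 46822/(-14760 + (-267840 - 290160)) = 46822/(-14760 - 558000) = 46822/(-572760) = 46822*(-1/572760) = -23411/286380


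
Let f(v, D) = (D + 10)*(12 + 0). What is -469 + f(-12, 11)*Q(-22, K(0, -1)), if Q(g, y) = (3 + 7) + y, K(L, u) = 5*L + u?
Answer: 1799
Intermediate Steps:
f(v, D) = 120 + 12*D (f(v, D) = (10 + D)*12 = 120 + 12*D)
K(L, u) = u + 5*L
Q(g, y) = 10 + y
-469 + f(-12, 11)*Q(-22, K(0, -1)) = -469 + (120 + 12*11)*(10 + (-1 + 5*0)) = -469 + (120 + 132)*(10 + (-1 + 0)) = -469 + 252*(10 - 1) = -469 + 252*9 = -469 + 2268 = 1799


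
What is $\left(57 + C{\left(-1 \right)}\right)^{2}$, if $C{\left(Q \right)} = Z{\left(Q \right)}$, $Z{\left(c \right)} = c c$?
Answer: $3364$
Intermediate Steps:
$Z{\left(c \right)} = c^{2}$
$C{\left(Q \right)} = Q^{2}$
$\left(57 + C{\left(-1 \right)}\right)^{2} = \left(57 + \left(-1\right)^{2}\right)^{2} = \left(57 + 1\right)^{2} = 58^{2} = 3364$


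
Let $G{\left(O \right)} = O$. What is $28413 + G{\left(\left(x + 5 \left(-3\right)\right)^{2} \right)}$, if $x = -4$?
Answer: $28774$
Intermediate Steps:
$28413 + G{\left(\left(x + 5 \left(-3\right)\right)^{2} \right)} = 28413 + \left(-4 + 5 \left(-3\right)\right)^{2} = 28413 + \left(-4 - 15\right)^{2} = 28413 + \left(-19\right)^{2} = 28413 + 361 = 28774$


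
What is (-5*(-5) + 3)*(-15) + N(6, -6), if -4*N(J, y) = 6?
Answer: -843/2 ≈ -421.50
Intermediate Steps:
N(J, y) = -3/2 (N(J, y) = -¼*6 = -3/2)
(-5*(-5) + 3)*(-15) + N(6, -6) = (-5*(-5) + 3)*(-15) - 3/2 = (25 + 3)*(-15) - 3/2 = 28*(-15) - 3/2 = -420 - 3/2 = -843/2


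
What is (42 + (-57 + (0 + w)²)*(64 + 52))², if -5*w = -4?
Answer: 26371811236/625 ≈ 4.2195e+7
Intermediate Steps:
w = ⅘ (w = -⅕*(-4) = ⅘ ≈ 0.80000)
(42 + (-57 + (0 + w)²)*(64 + 52))² = (42 + (-57 + (0 + ⅘)²)*(64 + 52))² = (42 + (-57 + (⅘)²)*116)² = (42 + (-57 + 16/25)*116)² = (42 - 1409/25*116)² = (42 - 163444/25)² = (-162394/25)² = 26371811236/625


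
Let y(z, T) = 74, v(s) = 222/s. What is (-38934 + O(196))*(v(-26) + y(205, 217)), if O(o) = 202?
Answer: -32960932/13 ≈ -2.5355e+6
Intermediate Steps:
(-38934 + O(196))*(v(-26) + y(205, 217)) = (-38934 + 202)*(222/(-26) + 74) = -38732*(222*(-1/26) + 74) = -38732*(-111/13 + 74) = -38732*851/13 = -32960932/13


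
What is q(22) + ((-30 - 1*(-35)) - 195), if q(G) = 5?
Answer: -185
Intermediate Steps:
q(22) + ((-30 - 1*(-35)) - 195) = 5 + ((-30 - 1*(-35)) - 195) = 5 + ((-30 + 35) - 195) = 5 + (5 - 195) = 5 - 190 = -185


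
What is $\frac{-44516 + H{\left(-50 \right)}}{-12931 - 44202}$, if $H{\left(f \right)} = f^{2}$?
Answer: $\frac{42016}{57133} \approx 0.73541$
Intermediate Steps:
$\frac{-44516 + H{\left(-50 \right)}}{-12931 - 44202} = \frac{-44516 + \left(-50\right)^{2}}{-12931 - 44202} = \frac{-44516 + 2500}{-57133} = \left(-42016\right) \left(- \frac{1}{57133}\right) = \frac{42016}{57133}$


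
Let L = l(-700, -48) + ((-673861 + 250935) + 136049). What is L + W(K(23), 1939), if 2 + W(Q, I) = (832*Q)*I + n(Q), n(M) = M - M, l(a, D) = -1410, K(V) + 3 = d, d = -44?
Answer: -76110945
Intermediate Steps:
K(V) = -47 (K(V) = -3 - 44 = -47)
n(M) = 0
W(Q, I) = -2 + 832*I*Q (W(Q, I) = -2 + ((832*Q)*I + 0) = -2 + (832*I*Q + 0) = -2 + 832*I*Q)
L = -288287 (L = -1410 + ((-673861 + 250935) + 136049) = -1410 + (-422926 + 136049) = -1410 - 286877 = -288287)
L + W(K(23), 1939) = -288287 + (-2 + 832*1939*(-47)) = -288287 + (-2 - 75822656) = -288287 - 75822658 = -76110945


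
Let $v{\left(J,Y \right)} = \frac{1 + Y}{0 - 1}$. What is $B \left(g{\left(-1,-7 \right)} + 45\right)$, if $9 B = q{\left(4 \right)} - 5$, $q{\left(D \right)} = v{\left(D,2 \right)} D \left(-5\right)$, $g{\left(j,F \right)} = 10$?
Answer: $\frac{3025}{9} \approx 336.11$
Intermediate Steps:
$v{\left(J,Y \right)} = -1 - Y$ ($v{\left(J,Y \right)} = \frac{1 + Y}{-1} = \left(1 + Y\right) \left(-1\right) = -1 - Y$)
$q{\left(D \right)} = 15 D$ ($q{\left(D \right)} = \left(-1 - 2\right) D \left(-5\right) = - 3 D \left(-5\right) = 15 D$)
$B = \frac{55}{9}$ ($B = \frac{15 \cdot 4 - 5}{9} = \frac{60 - 5}{9} = \frac{1}{9} \cdot 55 = \frac{55}{9} \approx 6.1111$)
$B \left(g{\left(-1,-7 \right)} + 45\right) = \frac{55 \left(10 + 45\right)}{9} = \frac{55}{9} \cdot 55 = \frac{3025}{9}$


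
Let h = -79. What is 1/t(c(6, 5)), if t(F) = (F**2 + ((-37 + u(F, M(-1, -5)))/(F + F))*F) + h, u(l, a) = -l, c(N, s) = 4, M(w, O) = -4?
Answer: -2/167 ≈ -0.011976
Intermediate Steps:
t(F) = -195/2 + F**2 - F/2 (t(F) = (F**2 + ((-37 - F)/(F + F))*F) - 79 = (F**2 + ((-37 - F)/((2*F)))*F) - 79 = (F**2 + ((-37 - F)*(1/(2*F)))*F) - 79 = (F**2 + ((-37 - F)/(2*F))*F) - 79 = (F**2 + (-37/2 - F/2)) - 79 = (-37/2 + F**2 - F/2) - 79 = -195/2 + F**2 - F/2)
1/t(c(6, 5)) = 1/(-195/2 + 4**2 - 1/2*4) = 1/(-195/2 + 16 - 2) = 1/(-167/2) = -2/167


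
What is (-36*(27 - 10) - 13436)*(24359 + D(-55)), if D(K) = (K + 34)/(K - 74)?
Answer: -14714493312/43 ≈ -3.4220e+8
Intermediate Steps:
D(K) = (34 + K)/(-74 + K)
(-36*(27 - 10) - 13436)*(24359 + D(-55)) = (-36*(27 - 10) - 13436)*(24359 + (34 - 55)/(-74 - 55)) = (-36*17 - 13436)*(24359 - 21/(-129)) = (-612 - 13436)*(24359 - 1/129*(-21)) = -14048*(24359 + 7/43) = -14048*1047444/43 = -14714493312/43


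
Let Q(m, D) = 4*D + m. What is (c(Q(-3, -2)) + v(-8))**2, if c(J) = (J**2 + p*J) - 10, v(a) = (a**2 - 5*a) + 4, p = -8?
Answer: 94249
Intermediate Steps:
Q(m, D) = m + 4*D
v(a) = 4 + a**2 - 5*a
c(J) = -10 + J**2 - 8*J (c(J) = (J**2 - 8*J) - 10 = -10 + J**2 - 8*J)
(c(Q(-3, -2)) + v(-8))**2 = ((-10 + (-3 + 4*(-2))**2 - 8*(-3 + 4*(-2))) + (4 + (-8)**2 - 5*(-8)))**2 = ((-10 + (-3 - 8)**2 - 8*(-3 - 8)) + (4 + 64 + 40))**2 = ((-10 + (-11)**2 - 8*(-11)) + 108)**2 = ((-10 + 121 + 88) + 108)**2 = (199 + 108)**2 = 307**2 = 94249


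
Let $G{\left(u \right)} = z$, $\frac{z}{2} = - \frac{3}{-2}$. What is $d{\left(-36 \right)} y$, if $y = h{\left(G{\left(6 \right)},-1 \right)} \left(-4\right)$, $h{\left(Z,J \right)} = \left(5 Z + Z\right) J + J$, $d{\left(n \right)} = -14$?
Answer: $-1064$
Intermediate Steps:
$z = 3$ ($z = 2 \left(- \frac{3}{-2}\right) = 2 \left(\left(-3\right) \left(- \frac{1}{2}\right)\right) = 2 \cdot \frac{3}{2} = 3$)
$G{\left(u \right)} = 3$
$h{\left(Z,J \right)} = J + 6 J Z$ ($h{\left(Z,J \right)} = 6 Z J + J = 6 J Z + J = J + 6 J Z$)
$y = 76$ ($y = - (1 + 6 \cdot 3) \left(-4\right) = - (1 + 18) \left(-4\right) = \left(-1\right) 19 \left(-4\right) = \left(-19\right) \left(-4\right) = 76$)
$d{\left(-36 \right)} y = \left(-14\right) 76 = -1064$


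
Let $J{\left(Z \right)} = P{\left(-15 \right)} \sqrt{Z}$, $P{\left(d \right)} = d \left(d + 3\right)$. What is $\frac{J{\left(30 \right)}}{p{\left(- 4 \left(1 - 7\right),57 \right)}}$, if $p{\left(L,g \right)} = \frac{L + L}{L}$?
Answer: $90 \sqrt{30} \approx 492.95$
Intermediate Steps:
$P{\left(d \right)} = d \left(3 + d\right)$
$p{\left(L,g \right)} = 2$ ($p{\left(L,g \right)} = \frac{2 L}{L} = 2$)
$J{\left(Z \right)} = 180 \sqrt{Z}$ ($J{\left(Z \right)} = - 15 \left(3 - 15\right) \sqrt{Z} = \left(-15\right) \left(-12\right) \sqrt{Z} = 180 \sqrt{Z}$)
$\frac{J{\left(30 \right)}}{p{\left(- 4 \left(1 - 7\right),57 \right)}} = \frac{180 \sqrt{30}}{2} = 180 \sqrt{30} \cdot \frac{1}{2} = 90 \sqrt{30}$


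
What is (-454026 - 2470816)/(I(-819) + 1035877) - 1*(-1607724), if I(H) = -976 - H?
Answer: 832574488219/517860 ≈ 1.6077e+6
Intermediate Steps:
(-454026 - 2470816)/(I(-819) + 1035877) - 1*(-1607724) = (-454026 - 2470816)/((-976 - 1*(-819)) + 1035877) - 1*(-1607724) = -2924842/((-976 + 819) + 1035877) + 1607724 = -2924842/(-157 + 1035877) + 1607724 = -2924842/1035720 + 1607724 = -2924842*1/1035720 + 1607724 = -1462421/517860 + 1607724 = 832574488219/517860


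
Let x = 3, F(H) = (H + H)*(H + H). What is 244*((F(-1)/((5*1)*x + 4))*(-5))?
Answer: -4880/19 ≈ -256.84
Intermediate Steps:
F(H) = 4*H² (F(H) = (2*H)*(2*H) = 4*H²)
244*((F(-1)/((5*1)*x + 4))*(-5)) = 244*(((4*(-1)²)/((5*1)*3 + 4))*(-5)) = 244*(((4*1)/(5*3 + 4))*(-5)) = 244*((4/(15 + 4))*(-5)) = 244*((4/19)*(-5)) = 244*(-20/19) = -4880/19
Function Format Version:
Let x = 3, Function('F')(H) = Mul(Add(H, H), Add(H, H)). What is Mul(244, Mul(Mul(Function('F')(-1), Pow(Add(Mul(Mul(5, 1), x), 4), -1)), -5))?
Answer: Rational(-4880, 19) ≈ -256.84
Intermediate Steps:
Function('F')(H) = Mul(4, Pow(H, 2)) (Function('F')(H) = Mul(Mul(2, H), Mul(2, H)) = Mul(4, Pow(H, 2)))
Mul(244, Mul(Mul(Function('F')(-1), Pow(Add(Mul(Mul(5, 1), x), 4), -1)), -5)) = Mul(244, Mul(Mul(Mul(4, Pow(-1, 2)), Pow(Add(Mul(Mul(5, 1), 3), 4), -1)), -5)) = Mul(244, Mul(Mul(Mul(4, 1), Pow(Add(Mul(5, 3), 4), -1)), -5)) = Mul(244, Mul(Mul(4, Pow(Add(15, 4), -1)), -5)) = Mul(244, Mul(Mul(4, Pow(19, -1)), -5)) = Mul(244, Mul(Mul(4, Rational(1, 19)), -5)) = Mul(244, Mul(Rational(4, 19), -5)) = Mul(244, Rational(-20, 19)) = Rational(-4880, 19)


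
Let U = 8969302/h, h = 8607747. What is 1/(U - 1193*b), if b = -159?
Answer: 8607747/1632786674491 ≈ 5.2718e-6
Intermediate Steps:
U = 8969302/8607747 ≈ 1.0420
1/(U - 1193*b) = 1/(8969302/8607747 - 1193*(-159)) = 1/(8969302/8607747 + 189687) = 1/(1632786674491/8607747) = 8607747/1632786674491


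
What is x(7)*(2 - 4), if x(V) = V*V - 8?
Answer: -82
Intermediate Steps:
x(V) = -8 + V² (x(V) = V² - 8 = -8 + V²)
x(7)*(2 - 4) = (-8 + 7²)*(2 - 4) = (-8 + 49)*(-2) = 41*(-2) = -82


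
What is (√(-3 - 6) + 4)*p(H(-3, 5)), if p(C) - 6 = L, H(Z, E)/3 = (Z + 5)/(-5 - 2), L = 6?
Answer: 48 + 36*I ≈ 48.0 + 36.0*I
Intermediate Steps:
H(Z, E) = -15/7 - 3*Z/7 (H(Z, E) = 3*((Z + 5)/(-5 - 2)) = 3*((5 + Z)/(-7)) = 3*((5 + Z)*(-⅐)) = 3*(-5/7 - Z/7) = -15/7 - 3*Z/7)
p(C) = 12 (p(C) = 6 + 6 = 12)
(√(-3 - 6) + 4)*p(H(-3, 5)) = (√(-3 - 6) + 4)*12 = (√(-9) + 4)*12 = (3*I + 4)*12 = (4 + 3*I)*12 = 48 + 36*I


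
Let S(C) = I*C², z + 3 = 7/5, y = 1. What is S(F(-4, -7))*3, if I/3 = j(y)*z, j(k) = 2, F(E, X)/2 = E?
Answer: -9216/5 ≈ -1843.2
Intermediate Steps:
F(E, X) = 2*E
z = -8/5 (z = -3 + 7/5 = -8/5 ≈ -1.6000)
I = -48/5 (I = 3*(2*(-8/5)) = 3*(-16/5) = -48/5 ≈ -9.6000)
S(C) = -48*C²/5
S(F(-4, -7))*3 = -48*(2*(-4))²/5*3 = -48/5*(-8)²*3 = -48/5*64*3 = -3072/5*3 = -9216/5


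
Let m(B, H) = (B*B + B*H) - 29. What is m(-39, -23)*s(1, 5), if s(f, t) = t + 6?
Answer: 26279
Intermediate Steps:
s(f, t) = 6 + t
m(B, H) = -29 + B² + B*H (m(B, H) = (B² + B*H) - 29 = -29 + B² + B*H)
m(-39, -23)*s(1, 5) = (-29 + (-39)² - 39*(-23))*(6 + 5) = (-29 + 1521 + 897)*11 = 2389*11 = 26279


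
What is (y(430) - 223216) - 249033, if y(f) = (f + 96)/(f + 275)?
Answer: -332935019/705 ≈ -4.7225e+5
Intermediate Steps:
y(f) = (96 + f)/(275 + f)
(y(430) - 223216) - 249033 = ((96 + 430)/(275 + 430) - 223216) - 249033 = (526/705 - 223216) - 249033 = -157366754/705 - 249033 = -332935019/705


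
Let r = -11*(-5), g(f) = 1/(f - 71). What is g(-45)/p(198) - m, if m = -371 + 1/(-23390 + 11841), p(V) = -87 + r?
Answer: 15904743709/42869888 ≈ 371.00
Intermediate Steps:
g(f) = 1/(-71 + f)
r = 55
p(V) = -32 (p(V) = -87 + 55 = -32)
m = -4284680/11549 (m = -371 + 1/(-11549) = -371 - 1/11549 = -4284680/11549 ≈ -371.00)
g(-45)/p(198) - m = 1/(-71 - 45*(-32)) - 1*(-4284680/11549) = -1/32/(-116) + 4284680/11549 = -1/116*(-1/32) + 4284680/11549 = 1/3712 + 4284680/11549 = 15904743709/42869888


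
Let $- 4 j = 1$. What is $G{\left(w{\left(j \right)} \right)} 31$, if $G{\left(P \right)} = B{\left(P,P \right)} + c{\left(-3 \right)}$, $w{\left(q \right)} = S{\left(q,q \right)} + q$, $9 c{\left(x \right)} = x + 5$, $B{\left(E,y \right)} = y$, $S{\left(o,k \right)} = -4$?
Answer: $- \frac{4495}{36} \approx -124.86$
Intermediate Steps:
$c{\left(x \right)} = \frac{5}{9} + \frac{x}{9}$ ($c{\left(x \right)} = \frac{x + 5}{9} = \frac{5 + x}{9} = \frac{5}{9} + \frac{x}{9}$)
$j = - \frac{1}{4}$ ($j = \left(- \frac{1}{4}\right) 1 = - \frac{1}{4} \approx -0.25$)
$w{\left(q \right)} = -4 + q$
$G{\left(P \right)} = \frac{2}{9} + P$ ($G{\left(P \right)} = P + \left(\frac{5}{9} + \frac{1}{9} \left(-3\right)\right) = P + \left(\frac{5}{9} - \frac{1}{3}\right) = P + \frac{2}{9} = \frac{2}{9} + P$)
$G{\left(w{\left(j \right)} \right)} 31 = \left(\frac{2}{9} - \frac{17}{4}\right) 31 = \left(- \frac{145}{36}\right) 31 = - \frac{4495}{36}$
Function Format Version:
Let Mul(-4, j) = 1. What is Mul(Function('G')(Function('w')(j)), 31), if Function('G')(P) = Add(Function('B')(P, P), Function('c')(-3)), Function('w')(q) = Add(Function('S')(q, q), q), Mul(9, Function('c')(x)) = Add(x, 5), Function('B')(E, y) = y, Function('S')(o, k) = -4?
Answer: Rational(-4495, 36) ≈ -124.86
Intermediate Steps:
Function('c')(x) = Add(Rational(5, 9), Mul(Rational(1, 9), x)) (Function('c')(x) = Mul(Rational(1, 9), Add(x, 5)) = Mul(Rational(1, 9), Add(5, x)) = Add(Rational(5, 9), Mul(Rational(1, 9), x)))
j = Rational(-1, 4) (j = Mul(Rational(-1, 4), 1) = Rational(-1, 4) ≈ -0.25000)
Function('w')(q) = Add(-4, q)
Function('G')(P) = Add(Rational(2, 9), P) (Function('G')(P) = Add(P, Add(Rational(5, 9), Mul(Rational(1, 9), -3))) = Add(P, Add(Rational(5, 9), Rational(-1, 3))) = Add(P, Rational(2, 9)) = Add(Rational(2, 9), P))
Mul(Function('G')(Function('w')(j)), 31) = Mul(Add(Rational(2, 9), Add(-4, Rational(-1, 4))), 31) = Mul(Add(Rational(2, 9), Rational(-17, 4)), 31) = Mul(Rational(-145, 36), 31) = Rational(-4495, 36)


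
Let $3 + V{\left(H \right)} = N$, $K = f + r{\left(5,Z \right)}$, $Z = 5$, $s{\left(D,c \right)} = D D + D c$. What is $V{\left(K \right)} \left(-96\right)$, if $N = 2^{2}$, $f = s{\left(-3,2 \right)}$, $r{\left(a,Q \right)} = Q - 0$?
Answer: $-96$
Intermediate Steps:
$s{\left(D,c \right)} = D^{2} + D c$
$r{\left(a,Q \right)} = Q$ ($r{\left(a,Q \right)} = Q + 0 = Q$)
$f = 3$ ($f = - 3 \left(-3 + 2\right) = \left(-3\right) \left(-1\right) = 3$)
$N = 4$
$K = 8$ ($K = 3 + 5 = 8$)
$V{\left(H \right)} = 1$ ($V{\left(H \right)} = -3 + 4 = 1$)
$V{\left(K \right)} \left(-96\right) = 1 \left(-96\right) = -96$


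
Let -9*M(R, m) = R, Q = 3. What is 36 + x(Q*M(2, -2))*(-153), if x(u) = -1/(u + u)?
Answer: -315/4 ≈ -78.750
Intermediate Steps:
M(R, m) = -R/9
x(u) = -1/(2*u)
36 + x(Q*M(2, -2))*(-153) = 36 - 1/(2*(3*(-⅑*2)))*(-153) = 36 - 1/(2*(3*(-2/9)))*(-153) = 36 - 1/(2*(-⅔))*(-153) = 36 - ½*(-3/2)*(-153) = 36 + (¾)*(-153) = 36 - 459/4 = -315/4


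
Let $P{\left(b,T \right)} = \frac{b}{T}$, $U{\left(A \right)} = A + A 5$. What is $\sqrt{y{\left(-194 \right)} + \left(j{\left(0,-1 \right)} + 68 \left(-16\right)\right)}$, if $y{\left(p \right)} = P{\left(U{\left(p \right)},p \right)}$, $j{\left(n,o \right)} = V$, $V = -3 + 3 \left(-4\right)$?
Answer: $i \sqrt{1097} \approx 33.121 i$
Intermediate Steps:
$V = -15$ ($V = -3 - 12 = -15$)
$U{\left(A \right)} = 6 A$ ($U{\left(A \right)} = A + 5 A = 6 A$)
$j{\left(n,o \right)} = -15$
$y{\left(p \right)} = 6$ ($y{\left(p \right)} = \frac{6 p}{p} = 6$)
$\sqrt{y{\left(-194 \right)} + \left(j{\left(0,-1 \right)} + 68 \left(-16\right)\right)} = \sqrt{6 + \left(-15 + 68 \left(-16\right)\right)} = \sqrt{6 - 1103} = \sqrt{-1097} = i \sqrt{1097}$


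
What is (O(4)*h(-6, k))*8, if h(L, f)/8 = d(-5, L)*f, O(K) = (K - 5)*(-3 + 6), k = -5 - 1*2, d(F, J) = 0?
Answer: 0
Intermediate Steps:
k = -7 (k = -5 - 2 = -7)
O(K) = -15 + 3*K (O(K) = (-5 + K)*3 = -15 + 3*K)
h(L, f) = 0 (h(L, f) = 8*(0*f) = 8*0 = 0)
(O(4)*h(-6, k))*8 = ((-15 + 3*4)*0)*8 = ((-15 + 12)*0)*8 = -3*0*8 = 0*8 = 0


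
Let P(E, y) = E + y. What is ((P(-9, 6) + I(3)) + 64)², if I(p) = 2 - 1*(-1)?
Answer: 4096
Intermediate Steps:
I(p) = 3 (I(p) = 2 + 1 = 3)
((P(-9, 6) + I(3)) + 64)² = (((-9 + 6) + 3) + 64)² = ((-3 + 3) + 64)² = (0 + 64)² = 64² = 4096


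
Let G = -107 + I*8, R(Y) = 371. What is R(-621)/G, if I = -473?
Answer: -371/3891 ≈ -0.095348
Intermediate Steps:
G = -3891 (G = -107 - 473*8 = -107 - 3784 = -3891)
R(-621)/G = 371/(-3891) = 371*(-1/3891) = -371/3891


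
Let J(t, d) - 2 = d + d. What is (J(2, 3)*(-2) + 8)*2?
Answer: -16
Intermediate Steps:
J(t, d) = 2 + 2*d (J(t, d) = 2 + (d + d) = 2 + 2*d)
(J(2, 3)*(-2) + 8)*2 = ((2 + 2*3)*(-2) + 8)*2 = ((2 + 6)*(-2) + 8)*2 = (8*(-2) + 8)*2 = (-16 + 8)*2 = -8*2 = -16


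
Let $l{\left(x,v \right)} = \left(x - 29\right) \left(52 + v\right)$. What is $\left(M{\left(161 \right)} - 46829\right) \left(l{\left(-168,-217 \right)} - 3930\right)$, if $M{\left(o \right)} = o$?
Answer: $-1333538100$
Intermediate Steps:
$l{\left(x,v \right)} = \left(-29 + x\right) \left(52 + v\right)$
$\left(M{\left(161 \right)} - 46829\right) \left(l{\left(-168,-217 \right)} - 3930\right) = \left(161 - 46829\right) \left(\left(-1508 - -6293 + 52 \left(-168\right) - -36456\right) - 3930\right) = - 46668 \left(\left(-1508 + 6293 - 8736 + 36456\right) - 3930\right) = - 46668 \left(32505 - 3930\right) = \left(-46668\right) 28575 = -1333538100$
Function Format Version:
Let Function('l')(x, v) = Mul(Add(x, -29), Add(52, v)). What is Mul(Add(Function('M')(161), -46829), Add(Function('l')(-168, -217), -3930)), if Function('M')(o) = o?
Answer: -1333538100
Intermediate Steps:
Function('l')(x, v) = Mul(Add(-29, x), Add(52, v))
Mul(Add(Function('M')(161), -46829), Add(Function('l')(-168, -217), -3930)) = Mul(Add(161, -46829), Add(Add(-1508, Mul(-29, -217), Mul(52, -168), Mul(-217, -168)), -3930)) = Mul(-46668, Add(Add(-1508, 6293, -8736, 36456), -3930)) = Mul(-46668, Add(32505, -3930)) = Mul(-46668, 28575) = -1333538100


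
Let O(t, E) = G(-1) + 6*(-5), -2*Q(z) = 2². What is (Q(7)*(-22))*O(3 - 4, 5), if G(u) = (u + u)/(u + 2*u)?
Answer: -3872/3 ≈ -1290.7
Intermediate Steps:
G(u) = ⅔ (G(u) = (2*u)/((3*u)) = (2*u)*(1/(3*u)) = ⅔)
Q(z) = -2 (Q(z) = -½*2² = -½*4 = -2)
O(t, E) = -88/3 (O(t, E) = ⅔ + 6*(-5) = ⅔ - 30 = -88/3)
(Q(7)*(-22))*O(3 - 4, 5) = -2*(-22)*(-88/3) = 44*(-88/3) = -3872/3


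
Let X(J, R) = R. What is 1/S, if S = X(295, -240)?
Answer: -1/240 ≈ -0.0041667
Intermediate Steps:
S = -240
1/S = 1/(-240) = -1/240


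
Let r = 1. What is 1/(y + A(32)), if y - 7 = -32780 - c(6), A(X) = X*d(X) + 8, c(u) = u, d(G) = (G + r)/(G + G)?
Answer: -2/65509 ≈ -3.0530e-5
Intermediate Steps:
d(G) = (1 + G)/(2*G) (d(G) = (G + 1)/(G + G) = (1 + G)/((2*G)) = (1 + G)*(1/(2*G)) = (1 + G)/(2*G))
A(X) = 17/2 + X/2 (A(X) = X*((1 + X)/(2*X)) + 8 = (1/2 + X/2) + 8 = 17/2 + X/2)
y = -32779 (y = 7 + (-32780 - 1*6) = 7 + (-32780 - 6) = 7 - 32786 = -32779)
1/(y + A(32)) = 1/(-32779 + (17/2 + (1/2)*32)) = 1/(-32779 + (17/2 + 16)) = 1/(-32779 + 49/2) = 1/(-65509/2) = -2/65509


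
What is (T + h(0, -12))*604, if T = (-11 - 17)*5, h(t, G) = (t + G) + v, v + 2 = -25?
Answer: -108116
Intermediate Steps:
v = -27 (v = -2 - 25 = -27)
h(t, G) = -27 + G + t (h(t, G) = (t + G) - 27 = (G + t) - 27 = -27 + G + t)
T = -140 (T = -28*5 = -140)
(T + h(0, -12))*604 = (-140 + (-27 - 12 + 0))*604 = (-140 - 39)*604 = -179*604 = -108116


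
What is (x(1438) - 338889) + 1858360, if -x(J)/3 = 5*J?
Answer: 1497901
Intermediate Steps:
x(J) = -15*J
(x(1438) - 338889) + 1858360 = (-15*1438 - 338889) + 1858360 = (-21570 - 338889) + 1858360 = -360459 + 1858360 = 1497901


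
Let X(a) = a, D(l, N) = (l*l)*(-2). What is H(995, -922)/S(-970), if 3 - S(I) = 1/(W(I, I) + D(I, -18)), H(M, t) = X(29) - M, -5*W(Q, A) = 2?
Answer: -9089095932/28227011 ≈ -322.00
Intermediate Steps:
D(l, N) = -2*l² (D(l, N) = l²*(-2) = -2*l²)
W(Q, A) = -⅖ (W(Q, A) = -⅕*2 = -⅖)
H(M, t) = 29 - M
S(I) = 3 - 1/(-⅖ - 2*I²)
H(995, -922)/S(-970) = (29 - 1*995)/(((11 + 30*(-970)²)/(2*(1 + 5*(-970)²)))) = (29 - 995)/(((11 + 30*940900)/(2*(1 + 5*940900)))) = -966*2*(1 + 4704500)/(11 + 28227000) = -966/((½)*28227011/4704501) = -966/((½)*(1/4704501)*28227011) = -966/28227011/9409002 = -966*9409002/28227011 = -9089095932/28227011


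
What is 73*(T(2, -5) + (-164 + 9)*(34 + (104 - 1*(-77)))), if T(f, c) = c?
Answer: -2433090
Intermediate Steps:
73*(T(2, -5) + (-164 + 9)*(34 + (104 - 1*(-77)))) = 73*(-5 + (-164 + 9)*(34 + (104 - 1*(-77)))) = 73*(-5 - 155*(34 + (104 + 77))) = 73*(-5 - 155*(34 + 181)) = 73*(-5 - 155*215) = 73*(-5 - 33325) = 73*(-33330) = -2433090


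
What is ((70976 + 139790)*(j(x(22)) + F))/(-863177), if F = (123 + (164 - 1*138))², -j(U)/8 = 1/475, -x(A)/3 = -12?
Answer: -2222625897722/410009075 ≈ -5420.9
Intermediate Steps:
x(A) = 36 (x(A) = -3*(-12) = 36)
j(U) = -8/475
F = 22201 (F = (123 + (164 - 138))² = (123 + 26)² = 149² = 22201)
((70976 + 139790)*(j(x(22)) + F))/(-863177) = ((70976 + 139790)*(-8/475 + 22201))/(-863177) = (210766*(10545467/475))*(-1/863177) = (2222625897722/475)*(-1/863177) = -2222625897722/410009075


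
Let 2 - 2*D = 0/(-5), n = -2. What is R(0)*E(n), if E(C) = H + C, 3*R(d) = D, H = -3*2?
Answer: -8/3 ≈ -2.6667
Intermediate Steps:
H = -6
D = 1 (D = 1 - 0/(-5) = 1 - 0*(-1)/5 = 1 - ½*0 = 1 + 0 = 1)
R(d) = ⅓ (R(d) = (⅓)*1 = ⅓)
E(C) = -6 + C
R(0)*E(n) = (-6 - 2)/3 = (⅓)*(-8) = -8/3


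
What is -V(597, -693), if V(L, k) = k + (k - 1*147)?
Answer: 1533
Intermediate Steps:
V(L, k) = -147 + 2*k (V(L, k) = k + (k - 147) = k + (-147 + k) = -147 + 2*k)
-V(597, -693) = -(-147 + 2*(-693)) = -(-147 - 1386) = -1*(-1533) = 1533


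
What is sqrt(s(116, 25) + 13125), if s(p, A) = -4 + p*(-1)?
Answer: 51*sqrt(5) ≈ 114.04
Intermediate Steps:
s(p, A) = -4 - p
sqrt(s(116, 25) + 13125) = sqrt((-4 - 1*116) + 13125) = sqrt((-4 - 116) + 13125) = sqrt(-120 + 13125) = sqrt(13005) = 51*sqrt(5)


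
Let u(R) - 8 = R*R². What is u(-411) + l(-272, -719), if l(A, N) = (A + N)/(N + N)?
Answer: -99835339083/1438 ≈ -6.9427e+7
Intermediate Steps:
l(A, N) = (A + N)/(2*N) (l(A, N) = (A + N)/((2*N)) = (A + N)*(1/(2*N)) = (A + N)/(2*N))
u(R) = 8 + R³ (u(R) = 8 + R*R² = 8 + R³)
u(-411) + l(-272, -719) = (8 + (-411)³) + (½)*(-272 - 719)/(-719) = (8 - 69426531) + (½)*(-1/719)*(-991) = -69426523 + 991/1438 = -99835339083/1438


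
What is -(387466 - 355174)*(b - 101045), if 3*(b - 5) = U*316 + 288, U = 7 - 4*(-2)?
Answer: 3208662288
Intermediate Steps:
U = 15 (U = 7 + 8 = 15)
b = 1681 (b = 5 + (15*316 + 288)/3 = 5 + (4740 + 288)/3 = 5 + (⅓)*5028 = 5 + 1676 = 1681)
-(387466 - 355174)*(b - 101045) = -(387466 - 355174)*(1681 - 101045) = -32292*(-99364) = -1*(-3208662288) = 3208662288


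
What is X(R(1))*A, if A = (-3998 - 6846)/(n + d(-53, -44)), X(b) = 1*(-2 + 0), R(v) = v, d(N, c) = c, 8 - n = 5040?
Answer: -5422/1269 ≈ -4.2727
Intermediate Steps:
n = -5032 (n = 8 - 1*5040 = 8 - 5040 = -5032)
X(b) = -2 (X(b) = 1*(-2) = -2)
A = 2711/1269 (A = (-3998 - 6846)/(-5032 - 44) = -10844/(-5076) = -10844*(-1/5076) = 2711/1269 ≈ 2.1363)
X(R(1))*A = -2*2711/1269 = -5422/1269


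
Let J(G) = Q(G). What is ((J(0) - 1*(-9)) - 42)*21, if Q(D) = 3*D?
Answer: -693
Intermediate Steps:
J(G) = 3*G
((J(0) - 1*(-9)) - 42)*21 = ((3*0 - 1*(-9)) - 42)*21 = ((0 + 9) - 42)*21 = (9 - 42)*21 = -33*21 = -693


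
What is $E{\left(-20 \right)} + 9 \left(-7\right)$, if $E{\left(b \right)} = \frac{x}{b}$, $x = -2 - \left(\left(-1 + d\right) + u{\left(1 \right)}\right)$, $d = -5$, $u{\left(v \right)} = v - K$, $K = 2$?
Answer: $- \frac{253}{4} \approx -63.25$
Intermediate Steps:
$u{\left(v \right)} = -2 + v$ ($u{\left(v \right)} = v - 2 = -2 + v$)
$x = 5$ ($x = -2 - \left(\left(-1 - 5\right) + \left(-2 + 1\right)\right) = -2 - \left(-6 - 1\right) = -2 - -7 = -2 + 7 = 5$)
$E{\left(b \right)} = \frac{5}{b}$
$E{\left(-20 \right)} + 9 \left(-7\right) = \frac{5}{-20} + 9 \left(-7\right) = 5 \left(- \frac{1}{20}\right) - 63 = - \frac{1}{4} - 63 = - \frac{253}{4}$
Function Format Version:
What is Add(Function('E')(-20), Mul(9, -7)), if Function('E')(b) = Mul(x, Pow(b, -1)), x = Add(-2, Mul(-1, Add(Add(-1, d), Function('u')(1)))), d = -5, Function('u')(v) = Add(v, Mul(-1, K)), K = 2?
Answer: Rational(-253, 4) ≈ -63.250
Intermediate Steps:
Function('u')(v) = Add(-2, v) (Function('u')(v) = Add(v, Mul(-1, 2)) = Add(v, -2) = Add(-2, v))
x = 5 (x = Add(-2, Mul(-1, Add(Add(-1, -5), Add(-2, 1)))) = Add(-2, Mul(-1, Add(-6, -1))) = Add(-2, Mul(-1, -7)) = Add(-2, 7) = 5)
Function('E')(b) = Mul(5, Pow(b, -1))
Add(Function('E')(-20), Mul(9, -7)) = Add(Mul(5, Pow(-20, -1)), Mul(9, -7)) = Add(Mul(5, Rational(-1, 20)), -63) = Add(Rational(-1, 4), -63) = Rational(-253, 4)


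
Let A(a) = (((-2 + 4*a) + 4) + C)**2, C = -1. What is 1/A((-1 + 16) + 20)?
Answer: 1/19881 ≈ 5.0299e-5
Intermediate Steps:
A(a) = (1 + 4*a)**2 (A(a) = (((-2 + 4*a) + 4) - 1)**2 = ((2 + 4*a) - 1)**2 = (1 + 4*a)**2)
1/A((-1 + 16) + 20) = 1/((1 + 4*((-1 + 16) + 20))**2) = 1/((1 + 4*(15 + 20))**2) = 1/((1 + 4*35)**2) = 1/((1 + 140)**2) = 1/(141**2) = 1/19881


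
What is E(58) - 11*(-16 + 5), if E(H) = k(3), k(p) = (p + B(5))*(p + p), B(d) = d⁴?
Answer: 3889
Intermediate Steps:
k(p) = 2*p*(625 + p) (k(p) = (p + 5⁴)*(p + p) = (p + 625)*(2*p) = (625 + p)*(2*p) = 2*p*(625 + p))
E(H) = 3768 (E(H) = 2*3*(625 + 3) = 2*3*628 = 3768)
E(58) - 11*(-16 + 5) = 3768 - 11*(-16 + 5) = 3768 - 11*(-11) = 3768 + 121 = 3889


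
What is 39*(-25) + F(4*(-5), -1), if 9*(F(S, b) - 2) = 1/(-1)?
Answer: -8758/9 ≈ -973.11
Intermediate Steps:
F(S, b) = 17/9 (F(S, b) = 2 + (1/9)/(-1) = 2 + (1/9)*(-1) = 2 - 1/9 = 17/9)
39*(-25) + F(4*(-5), -1) = 39*(-25) + 17/9 = -975 + 17/9 = -8758/9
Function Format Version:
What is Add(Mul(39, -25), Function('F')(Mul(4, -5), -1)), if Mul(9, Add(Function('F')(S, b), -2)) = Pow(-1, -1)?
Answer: Rational(-8758, 9) ≈ -973.11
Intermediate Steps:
Function('F')(S, b) = Rational(17, 9) (Function('F')(S, b) = Add(2, Mul(Rational(1, 9), Pow(-1, -1))) = Add(2, Mul(Rational(1, 9), -1)) = Add(2, Rational(-1, 9)) = Rational(17, 9))
Add(Mul(39, -25), Function('F')(Mul(4, -5), -1)) = Add(Mul(39, -25), Rational(17, 9)) = Add(-975, Rational(17, 9)) = Rational(-8758, 9)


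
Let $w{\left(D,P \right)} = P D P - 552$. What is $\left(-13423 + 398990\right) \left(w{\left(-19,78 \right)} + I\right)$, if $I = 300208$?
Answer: $70967462020$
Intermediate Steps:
$w{\left(D,P \right)} = -552 + D P^{2}$ ($w{\left(D,P \right)} = D P P - 552 = D P^{2} - 552 = -552 + D P^{2}$)
$\left(-13423 + 398990\right) \left(w{\left(-19,78 \right)} + I\right) = \left(-13423 + 398990\right) \left(\left(-552 - 19 \cdot 78^{2}\right) + 300208\right) = 385567 \left(\left(-552 - 115596\right) + 300208\right) = 385567 \left(-116148 + 300208\right) = 385567 \cdot 184060 = 70967462020$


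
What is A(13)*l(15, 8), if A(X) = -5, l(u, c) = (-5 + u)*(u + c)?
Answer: -1150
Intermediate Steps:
l(u, c) = (-5 + u)*(c + u)
A(13)*l(15, 8) = -5*(15² - 5*8 - 5*15 + 8*15) = -5*(225 - 40 - 75 + 120) = -5*230 = -1150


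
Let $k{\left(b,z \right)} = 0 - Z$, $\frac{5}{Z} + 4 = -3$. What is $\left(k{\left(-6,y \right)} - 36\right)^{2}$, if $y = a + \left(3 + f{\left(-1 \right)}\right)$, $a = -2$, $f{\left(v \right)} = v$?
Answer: $\frac{61009}{49} \approx 1245.1$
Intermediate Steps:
$Z = - \frac{5}{7}$ ($Z = \frac{5}{-4 - 3} = \frac{5}{-7} = 5 \left(- \frac{1}{7}\right) = - \frac{5}{7} \approx -0.71429$)
$y = 0$ ($y = -2 + \left(3 - 1\right) = -2 + 2 = 0$)
$k{\left(b,z \right)} = \frac{5}{7}$ ($k{\left(b,z \right)} = 0 - - \frac{5}{7} = 0 + \frac{5}{7} = \frac{5}{7}$)
$\left(k{\left(-6,y \right)} - 36\right)^{2} = \left(\frac{5}{7} - 36\right)^{2} = \left(- \frac{247}{7}\right)^{2} = \frac{61009}{49}$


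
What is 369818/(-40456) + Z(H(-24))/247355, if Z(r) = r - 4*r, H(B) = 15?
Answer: -9147815191/1000699388 ≈ -9.1414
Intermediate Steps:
Z(r) = -3*r
369818/(-40456) + Z(H(-24))/247355 = 369818/(-40456) - 3*15/247355 = 369818*(-1/40456) - 45*1/247355 = -184909/20228 - 9/49471 = -9147815191/1000699388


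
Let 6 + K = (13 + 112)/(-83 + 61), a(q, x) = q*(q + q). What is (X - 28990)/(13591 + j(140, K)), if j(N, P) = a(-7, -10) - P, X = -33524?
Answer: -59796/13105 ≈ -4.5628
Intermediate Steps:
a(q, x) = 2*q**2 (a(q, x) = q*(2*q) = 2*q**2)
K = -257/22 (K = -6 + (13 + 112)/(-83 + 61) = -6 + 125/(-22) = -6 + 125*(-1/22) = -6 - 125/22 = -257/22 ≈ -11.682)
j(N, P) = 98 - P (j(N, P) = 2*(-7)**2 - P = 2*49 - P = 98 - P)
(X - 28990)/(13591 + j(140, K)) = (-33524 - 28990)/(13591 + (98 - 1*(-257/22))) = -62514/(13591 + (98 + 257/22)) = -62514/(13591 + 2413/22) = -62514/301415/22 = -62514*22/301415 = -59796/13105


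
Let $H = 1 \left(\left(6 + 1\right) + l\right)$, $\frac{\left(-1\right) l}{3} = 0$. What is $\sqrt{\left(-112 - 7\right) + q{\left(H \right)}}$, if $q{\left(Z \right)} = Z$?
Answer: $4 i \sqrt{7} \approx 10.583 i$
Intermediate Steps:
$l = 0$ ($l = \left(-3\right) 0 = 0$)
$H = 7$ ($H = 1 \left(\left(6 + 1\right) + 0\right) = 1 \left(7 + 0\right) = 1 \cdot 7 = 7$)
$\sqrt{\left(-112 - 7\right) + q{\left(H \right)}} = \sqrt{\left(-112 - 7\right) + 7} = \sqrt{-119 + 7} = \sqrt{-112} = 4 i \sqrt{7}$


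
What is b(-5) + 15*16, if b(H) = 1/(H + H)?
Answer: 2399/10 ≈ 239.90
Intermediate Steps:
b(H) = 1/(2*H)
b(-5) + 15*16 = (½)/(-5) + 15*16 = (½)*(-⅕) + 240 = -⅒ + 240 = 2399/10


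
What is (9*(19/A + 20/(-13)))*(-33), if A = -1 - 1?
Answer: 85239/26 ≈ 3278.4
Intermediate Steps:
A = -2
(9*(19/A + 20/(-13)))*(-33) = (9*(19/(-2) + 20/(-13)))*(-33) = (9*(19*(-½) + 20*(-1/13)))*(-33) = (9*(-19/2 - 20/13))*(-33) = (9*(-287/26))*(-33) = -2583/26*(-33) = 85239/26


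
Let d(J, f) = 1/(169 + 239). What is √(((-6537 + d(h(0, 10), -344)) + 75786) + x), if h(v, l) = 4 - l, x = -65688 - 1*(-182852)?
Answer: √7757763510/204 ≈ 431.76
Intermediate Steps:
x = 117164 (x = -65688 + 182852 = 117164)
d(J, f) = 1/408
√(((-6537 + d(h(0, 10), -344)) + 75786) + x) = √(((-6537 + 1/408) + 75786) + 117164) = √((-2667095/408 + 75786) + 117164) = √(28253593/408 + 117164) = √(76056505/408) = √7757763510/204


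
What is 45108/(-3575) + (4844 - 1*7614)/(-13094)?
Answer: -290370701/23405525 ≈ -12.406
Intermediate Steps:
45108/(-3575) + (4844 - 1*7614)/(-13094) = 45108*(-1/3575) + (4844 - 7614)*(-1/13094) = -45108/3575 - 2770*(-1/13094) = -45108/3575 + 1385/6547 = -290370701/23405525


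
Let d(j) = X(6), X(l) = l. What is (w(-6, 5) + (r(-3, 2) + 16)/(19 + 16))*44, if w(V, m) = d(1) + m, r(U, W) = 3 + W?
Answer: 2552/5 ≈ 510.40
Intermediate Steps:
d(j) = 6
w(V, m) = 6 + m
(w(-6, 5) + (r(-3, 2) + 16)/(19 + 16))*44 = ((6 + 5) + ((3 + 2) + 16)/(19 + 16))*44 = (11 + (5 + 16)/35)*44 = (11 + 21*(1/35))*44 = (11 + 3/5)*44 = (58/5)*44 = 2552/5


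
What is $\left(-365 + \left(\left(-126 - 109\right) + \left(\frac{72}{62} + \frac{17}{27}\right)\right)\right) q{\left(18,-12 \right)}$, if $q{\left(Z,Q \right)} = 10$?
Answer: $- \frac{5007010}{837} \approx -5982.1$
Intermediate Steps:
$\left(-365 + \left(\left(-126 - 109\right) + \left(\frac{72}{62} + \frac{17}{27}\right)\right)\right) q{\left(18,-12 \right)} = \left(-365 + \left(\left(-126 - 109\right) + \left(\frac{72}{62} + \frac{17}{27}\right)\right)\right) 10 = \left(-365 + \left(-235 + \left(72 \cdot \frac{1}{62} + 17 \cdot \frac{1}{27}\right)\right)\right) 10 = \left(-365 + \left(-235 + \left(\frac{36}{31} + \frac{17}{27}\right)\right)\right) 10 = \left(-365 + \left(-235 + \frac{1499}{837}\right)\right) 10 = \left(-365 - \frac{195196}{837}\right) 10 = \left(- \frac{500701}{837}\right) 10 = - \frac{5007010}{837}$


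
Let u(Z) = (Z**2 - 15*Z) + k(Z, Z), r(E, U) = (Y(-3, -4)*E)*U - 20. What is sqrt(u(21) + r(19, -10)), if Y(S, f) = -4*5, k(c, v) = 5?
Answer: sqrt(3911) ≈ 62.538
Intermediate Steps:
Y(S, f) = -20
r(E, U) = -20 - 20*E*U (r(E, U) = (-20*E)*U - 20 = -20*E*U - 20 = -20 - 20*E*U)
u(Z) = 5 + Z**2 - 15*Z (u(Z) = (Z**2 - 15*Z) + 5 = 5 + Z**2 - 15*Z)
sqrt(u(21) + r(19, -10)) = sqrt((5 + 21**2 - 15*21) + (-20 - 20*19*(-10))) = sqrt((5 + 441 - 315) + (-20 + 3800)) = sqrt(131 + 3780) = sqrt(3911)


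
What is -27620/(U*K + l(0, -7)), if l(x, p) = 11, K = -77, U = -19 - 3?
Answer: -5524/341 ≈ -16.199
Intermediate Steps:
U = -22
-27620/(U*K + l(0, -7)) = -27620/(-22*(-77) + 11) = -27620/(1694 + 11) = -27620/1705 = -27620*1/1705 = -5524/341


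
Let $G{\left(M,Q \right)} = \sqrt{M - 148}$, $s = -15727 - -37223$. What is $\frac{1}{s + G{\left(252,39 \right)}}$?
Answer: $\frac{2687}{57759739} - \frac{\sqrt{26}}{231038956} \approx 4.6498 \cdot 10^{-5}$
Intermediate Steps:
$s = 21496$ ($s = -15727 + 37223 = 21496$)
$G{\left(M,Q \right)} = \sqrt{-148 + M}$
$\frac{1}{s + G{\left(252,39 \right)}} = \frac{1}{21496 + \sqrt{-148 + 252}} = \frac{1}{21496 + \sqrt{104}} = \frac{1}{21496 + 2 \sqrt{26}}$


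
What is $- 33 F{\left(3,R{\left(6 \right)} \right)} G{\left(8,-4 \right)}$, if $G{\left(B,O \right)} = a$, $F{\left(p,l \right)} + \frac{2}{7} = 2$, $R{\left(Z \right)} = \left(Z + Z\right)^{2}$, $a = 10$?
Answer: $- \frac{3960}{7} \approx -565.71$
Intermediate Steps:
$R{\left(Z \right)} = 4 Z^{2}$ ($R{\left(Z \right)} = \left(2 Z\right)^{2} = 4 Z^{2}$)
$F{\left(p,l \right)} = \frac{12}{7}$ ($F{\left(p,l \right)} = - \frac{2}{7} + 2 = \frac{12}{7}$)
$G{\left(B,O \right)} = 10$
$- 33 F{\left(3,R{\left(6 \right)} \right)} G{\left(8,-4 \right)} = \left(-33\right) \frac{12}{7} \cdot 10 = \left(- \frac{396}{7}\right) 10 = - \frac{3960}{7}$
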